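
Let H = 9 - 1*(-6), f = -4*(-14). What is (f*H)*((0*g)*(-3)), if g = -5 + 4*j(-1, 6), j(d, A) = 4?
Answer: 0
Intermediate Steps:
f = 56
g = 11 (g = -5 + 4*4 = -5 + 16 = 11)
H = 15 (H = 9 + 6 = 15)
(f*H)*((0*g)*(-3)) = (56*15)*((0*11)*(-3)) = 840*(0*(-3)) = 840*0 = 0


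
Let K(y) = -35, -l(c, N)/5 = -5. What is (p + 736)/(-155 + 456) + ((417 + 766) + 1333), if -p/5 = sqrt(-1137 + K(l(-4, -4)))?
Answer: 758052/301 - 10*I*sqrt(293)/301 ≈ 2518.4 - 0.56868*I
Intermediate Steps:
l(c, N) = 25 (l(c, N) = -5*(-5) = 25)
p = -10*I*sqrt(293) (p = -5*sqrt(-1137 - 35) = -10*I*sqrt(293) ≈ -171.17*I)
(p + 736)/(-155 + 456) + ((417 + 766) + 1333) = (-10*I*sqrt(293) + 736)/(-155 + 456) + ((417 + 766) + 1333) = (736 - 10*I*sqrt(293))/301 + (1183 + 1333) = (736 - 10*I*sqrt(293))*(1/301) + 2516 = (736/301 - 10*I*sqrt(293)/301) + 2516 = 758052/301 - 10*I*sqrt(293)/301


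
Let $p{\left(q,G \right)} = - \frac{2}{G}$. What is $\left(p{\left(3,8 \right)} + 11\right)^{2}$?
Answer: $\frac{1849}{16} \approx 115.56$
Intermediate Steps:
$\left(p{\left(3,8 \right)} + 11\right)^{2} = \left(- \frac{2}{8} + 11\right)^{2} = \left(\left(-2\right) \frac{1}{8} + 11\right)^{2} = \left(- \frac{1}{4} + 11\right)^{2} = \left(\frac{43}{4}\right)^{2} = \frac{1849}{16}$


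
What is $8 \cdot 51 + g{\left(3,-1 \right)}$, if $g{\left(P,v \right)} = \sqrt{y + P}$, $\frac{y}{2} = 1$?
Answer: $408 + \sqrt{5} \approx 410.24$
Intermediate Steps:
$y = 2$ ($y = 2 \cdot 1 = 2$)
$g{\left(P,v \right)} = \sqrt{2 + P}$
$8 \cdot 51 + g{\left(3,-1 \right)} = 8 \cdot 51 + \sqrt{2 + 3} = 408 + \sqrt{5}$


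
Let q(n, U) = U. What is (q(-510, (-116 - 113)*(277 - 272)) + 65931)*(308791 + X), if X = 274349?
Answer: 37779308040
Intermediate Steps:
(q(-510, (-116 - 113)*(277 - 272)) + 65931)*(308791 + X) = ((-116 - 113)*(277 - 272) + 65931)*(308791 + 274349) = (-229*5 + 65931)*583140 = (-1145 + 65931)*583140 = 64786*583140 = 37779308040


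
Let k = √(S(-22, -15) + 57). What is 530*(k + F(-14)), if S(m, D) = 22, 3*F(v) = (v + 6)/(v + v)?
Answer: 1060/21 + 530*√79 ≈ 4761.2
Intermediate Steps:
F(v) = (6 + v)/(6*v) (F(v) = ((v + 6)/(v + v))/3 = ((6 + v)/((2*v)))/3 = ((6 + v)*(1/(2*v)))/3 = ((6 + v)/(2*v))/3 = (6 + v)/(6*v))
k = √79 (k = √(22 + 57) = √79 ≈ 8.8882)
530*(k + F(-14)) = 530*(√79 + (⅙)*(6 - 14)/(-14)) = 530*(√79 + (⅙)*(-1/14)*(-8)) = 530*(√79 + 2/21) = 530*(2/21 + √79) = 1060/21 + 530*√79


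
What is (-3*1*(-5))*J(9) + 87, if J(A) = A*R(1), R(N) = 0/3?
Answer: 87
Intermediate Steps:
R(N) = 0 (R(N) = 0*(1/3) = 0)
J(A) = 0 (J(A) = A*0 = 0)
(-3*1*(-5))*J(9) + 87 = (-3*1*(-5))*0 + 87 = -3*(-5)*0 + 87 = 15*0 + 87 = 0 + 87 = 87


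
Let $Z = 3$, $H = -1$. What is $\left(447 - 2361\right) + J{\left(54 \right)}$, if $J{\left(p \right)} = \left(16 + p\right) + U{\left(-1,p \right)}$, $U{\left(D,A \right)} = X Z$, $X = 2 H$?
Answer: $-1850$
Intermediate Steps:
$X = -2$ ($X = 2 \left(-1\right) = -2$)
$U{\left(D,A \right)} = -6$ ($U{\left(D,A \right)} = \left(-2\right) 3 = -6$)
$J{\left(p \right)} = 10 + p$ ($J{\left(p \right)} = \left(16 + p\right) - 6 = 10 + p$)
$\left(447 - 2361\right) + J{\left(54 \right)} = \left(447 - 2361\right) + \left(10 + 54\right) = -1914 + 64 = -1850$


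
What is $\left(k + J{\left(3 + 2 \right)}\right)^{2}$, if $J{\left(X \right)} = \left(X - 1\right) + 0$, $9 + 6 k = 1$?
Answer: $\frac{64}{9} \approx 7.1111$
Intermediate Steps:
$k = - \frac{4}{3}$ ($k = - \frac{3}{2} + \frac{1}{6} \cdot 1 = - \frac{3}{2} + \frac{1}{6} = - \frac{4}{3} \approx -1.3333$)
$J{\left(X \right)} = -1 + X$ ($J{\left(X \right)} = \left(-1 + X\right) + 0 = -1 + X$)
$\left(k + J{\left(3 + 2 \right)}\right)^{2} = \left(- \frac{4}{3} + \left(-1 + \left(3 + 2\right)\right)\right)^{2} = \left(- \frac{4}{3} + \left(-1 + 5\right)\right)^{2} = \left(- \frac{4}{3} + 4\right)^{2} = \left(\frac{8}{3}\right)^{2} = \frac{64}{9}$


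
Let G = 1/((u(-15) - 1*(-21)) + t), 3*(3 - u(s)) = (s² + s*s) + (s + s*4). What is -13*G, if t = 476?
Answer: -13/375 ≈ -0.034667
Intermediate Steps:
u(s) = 3 - 5*s/3 - 2*s²/3 (u(s) = 3 - ((s² + s*s) + (s + s*4))/3 = 3 - ((s² + s²) + (s + 4*s))/3 = 3 - (2*s² + 5*s)/3 = 3 + (-5*s/3 - 2*s²/3) = 3 - 5*s/3 - 2*s²/3)
G = 1/375 (G = 1/(((3 - 5/3*(-15) - ⅔*(-15)²) - 1*(-21)) + 476) = 1/(((3 + 25 - ⅔*225) + 21) + 476) = 1/(((3 + 25 - 150) + 21) + 476) = 1/((-122 + 21) + 476) = 1/(-101 + 476) = 1/375 ≈ 0.0026667)
-13*G = -13*1/375 = -13/375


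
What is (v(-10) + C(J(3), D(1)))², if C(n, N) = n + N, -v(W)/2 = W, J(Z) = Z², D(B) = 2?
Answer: 961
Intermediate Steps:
v(W) = -2*W
C(n, N) = N + n
(v(-10) + C(J(3), D(1)))² = (-2*(-10) + (2 + 3²))² = (20 + (2 + 9))² = (20 + 11)² = 31² = 961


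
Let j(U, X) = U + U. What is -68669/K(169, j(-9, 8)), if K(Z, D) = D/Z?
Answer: 11605061/18 ≈ 6.4473e+5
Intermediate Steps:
j(U, X) = 2*U
-68669/K(169, j(-9, 8)) = -68669/((2*(-9))/169) = -68669/((-18*1/169)) = -68669/(-18/169) = -68669*(-169/18) = 11605061/18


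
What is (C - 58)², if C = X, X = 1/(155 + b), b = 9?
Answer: 90459121/26896 ≈ 3363.3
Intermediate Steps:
X = 1/164 (X = 1/(155 + 9) = 1/164 ≈ 0.0060976)
C = 1/164 ≈ 0.0060976
(C - 58)² = (1/164 - 58)² = (-9511/164)² = 90459121/26896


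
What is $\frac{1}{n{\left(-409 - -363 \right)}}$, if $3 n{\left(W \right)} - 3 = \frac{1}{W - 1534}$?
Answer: $\frac{4740}{4739} \approx 1.0002$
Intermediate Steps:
$n{\left(W \right)} = 1 + \frac{1}{3 \left(-1534 + W\right)}$ ($n{\left(W \right)} = 1 + \frac{1}{3 \left(W - 1534\right)} = 1 + \frac{1}{3 \left(-1534 + W\right)}$)
$\frac{1}{n{\left(-409 - -363 \right)}} = \frac{1}{\frac{1}{-1534 - 46} \left(- \frac{4601}{3} - 46\right)} = \frac{1}{\frac{1}{-1580} \left(- \frac{4739}{3}\right)} = \frac{1}{\left(- \frac{1}{1580}\right) \left(- \frac{4739}{3}\right)} = \frac{1}{\frac{4739}{4740}} = \frac{4740}{4739}$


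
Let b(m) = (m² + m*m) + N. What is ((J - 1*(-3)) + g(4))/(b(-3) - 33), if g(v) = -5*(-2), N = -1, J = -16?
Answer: 3/16 ≈ 0.18750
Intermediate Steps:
b(m) = -1 + 2*m² (b(m) = (m² + m*m) - 1 = (m² + m²) - 1 = 2*m² - 1 = -1 + 2*m²)
g(v) = 10
((J - 1*(-3)) + g(4))/(b(-3) - 33) = ((-16 - 1*(-3)) + 10)/((-1 + 2*(-3)²) - 33) = ((-16 + 3) + 10)/((-1 + 2*9) - 33) = (-13 + 10)/((-1 + 18) - 33) = -3/(17 - 33) = -3/(-16) = -3*(-1/16) = 3/16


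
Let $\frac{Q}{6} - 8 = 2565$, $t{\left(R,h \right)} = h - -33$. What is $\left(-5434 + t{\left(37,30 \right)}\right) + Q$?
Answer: $10067$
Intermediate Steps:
$t{\left(R,h \right)} = 33 + h$ ($t{\left(R,h \right)} = h + 33 = 33 + h$)
$Q = 15438$ ($Q = 48 + 6 \cdot 2565 = 48 + 15390 = 15438$)
$\left(-5434 + t{\left(37,30 \right)}\right) + Q = \left(-5434 + \left(33 + 30\right)\right) + 15438 = \left(-5434 + 63\right) + 15438 = -5371 + 15438 = 10067$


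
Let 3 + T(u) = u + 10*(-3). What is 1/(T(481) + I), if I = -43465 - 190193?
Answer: -1/233210 ≈ -4.2880e-6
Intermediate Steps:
I = -233658
T(u) = -33 + u (T(u) = -3 + (u + 10*(-3)) = -3 + (u - 30) = -3 + (-30 + u) = -33 + u)
1/(T(481) + I) = 1/((-33 + 481) - 233658) = 1/(448 - 233658) = 1/(-233210) = -1/233210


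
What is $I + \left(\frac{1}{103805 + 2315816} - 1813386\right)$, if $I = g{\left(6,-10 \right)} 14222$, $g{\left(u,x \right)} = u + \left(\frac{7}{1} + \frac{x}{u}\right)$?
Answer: $- \frac{11993117644807}{7258863} \approx -1.6522 \cdot 10^{6}$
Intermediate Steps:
$g{\left(u,x \right)} = 7 + u + \frac{x}{u}$ ($g{\left(u,x \right)} = u + \left(7 \cdot 1 + \frac{x}{u}\right) = u + \left(7 + \frac{x}{u}\right) = 7 + u + \frac{x}{u}$)
$I = \frac{483548}{3}$ ($I = \left(7 + 6 - \frac{10}{6}\right) 14222 = \left(7 + 6 - \frac{5}{3}\right) 14222 = \frac{34}{3} \cdot 14222 = \frac{483548}{3} \approx 1.6118 \cdot 10^{5}$)
$I + \left(\frac{1}{103805 + 2315816} - 1813386\right) = \frac{483548}{3} + \left(\frac{1}{103805 + 2315816} - 1813386\right) = \frac{483548}{3} - \left(1813386 - \frac{1}{2419621}\right) = \frac{483548}{3} + \left(\frac{1}{2419621} - 1813386\right) = \frac{483548}{3} - \frac{4387706846705}{2419621} = - \frac{11993117644807}{7258863}$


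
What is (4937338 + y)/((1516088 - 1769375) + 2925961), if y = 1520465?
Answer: 6457803/2672674 ≈ 2.4162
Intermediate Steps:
(4937338 + y)/((1516088 - 1769375) + 2925961) = (4937338 + 1520465)/((1516088 - 1769375) + 2925961) = 6457803/(-253287 + 2925961) = 6457803/2672674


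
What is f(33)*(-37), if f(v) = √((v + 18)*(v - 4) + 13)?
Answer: -74*√373 ≈ -1429.2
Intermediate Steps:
f(v) = √(13 + (-4 + v)*(18 + v)) (f(v) = √((18 + v)*(-4 + v) + 13) = √((-4 + v)*(18 + v) + 13) = √(13 + (-4 + v)*(18 + v)))
f(33)*(-37) = √(-59 + 33² + 14*33)*(-37) = √(-59 + 1089 + 462)*(-37) = √1492*(-37) = (2*√373)*(-37) = -74*√373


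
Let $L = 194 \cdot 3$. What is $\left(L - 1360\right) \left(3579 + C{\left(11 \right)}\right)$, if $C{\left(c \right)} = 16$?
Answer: $-2796910$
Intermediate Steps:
$L = 582$
$\left(L - 1360\right) \left(3579 + C{\left(11 \right)}\right) = \left(582 - 1360\right) \left(3579 + 16\right) = \left(-778\right) 3595 = -2796910$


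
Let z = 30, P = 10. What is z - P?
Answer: 20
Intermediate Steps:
z - P = 30 - 1*10 = 30 - 10 = 20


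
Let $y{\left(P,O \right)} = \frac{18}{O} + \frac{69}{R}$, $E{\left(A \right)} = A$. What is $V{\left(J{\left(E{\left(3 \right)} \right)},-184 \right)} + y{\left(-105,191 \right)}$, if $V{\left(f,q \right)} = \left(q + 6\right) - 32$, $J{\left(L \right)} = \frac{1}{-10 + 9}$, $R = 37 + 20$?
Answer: $- \frac{757355}{3629} \approx -208.7$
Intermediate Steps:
$R = 57$
$y{\left(P,O \right)} = \frac{23}{19} + \frac{18}{O}$ ($y{\left(P,O \right)} = \frac{18}{O} + \frac{69}{57} = \frac{18}{O} + 69 \cdot \frac{1}{57} = \frac{18}{O} + \frac{23}{19} = \frac{23}{19} + \frac{18}{O}$)
$J{\left(L \right)} = -1$ ($J{\left(L \right)} = \frac{1}{-1} = -1$)
$V{\left(f,q \right)} = -26 + q$ ($V{\left(f,q \right)} = \left(6 + q\right) - 32 = -26 + q$)
$V{\left(J{\left(E{\left(3 \right)} \right)},-184 \right)} + y{\left(-105,191 \right)} = \left(-26 - 184\right) + \left(\frac{23}{19} + \frac{18}{191}\right) = -210 + \left(\frac{23}{19} + 18 \cdot \frac{1}{191}\right) = -210 + \left(\frac{23}{19} + \frac{18}{191}\right) = -210 + \frac{4735}{3629} = - \frac{757355}{3629}$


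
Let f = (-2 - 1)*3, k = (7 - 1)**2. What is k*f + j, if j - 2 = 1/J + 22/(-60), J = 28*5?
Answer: -135391/420 ≈ -322.36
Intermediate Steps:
J = 140
k = 36 (k = 6**2 = 36)
f = -9 (f = -3*3 = -9)
j = 689/420 (j = 2 + (1/140 + 22/(-60)) = 2 + (1*(1/140) + 22*(-1/60)) = 2 + (1/140 - 11/30) = 2 - 151/420 = 689/420 ≈ 1.6405)
k*f + j = 36*(-9) + 689/420 = -324 + 689/420 = -135391/420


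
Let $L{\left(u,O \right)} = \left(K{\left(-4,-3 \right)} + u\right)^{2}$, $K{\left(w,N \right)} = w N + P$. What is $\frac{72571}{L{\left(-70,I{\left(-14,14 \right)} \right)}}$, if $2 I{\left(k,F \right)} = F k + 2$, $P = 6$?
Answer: $\frac{72571}{2704} \approx 26.838$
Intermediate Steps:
$K{\left(w,N \right)} = 6 + N w$ ($K{\left(w,N \right)} = w N + 6 = N w + 6 = 6 + N w$)
$I{\left(k,F \right)} = 1 + \frac{F k}{2}$ ($I{\left(k,F \right)} = \frac{F k + 2}{2} = \frac{2 + F k}{2} = 1 + \frac{F k}{2}$)
$L{\left(u,O \right)} = \left(18 + u\right)^{2}$ ($L{\left(u,O \right)} = \left(\left(6 - -12\right) + u\right)^{2} = \left(\left(6 + 12\right) + u\right)^{2} = \left(18 + u\right)^{2}$)
$\frac{72571}{L{\left(-70,I{\left(-14,14 \right)} \right)}} = \frac{72571}{\left(18 - 70\right)^{2}} = \frac{72571}{\left(-52\right)^{2}} = \frac{72571}{2704}$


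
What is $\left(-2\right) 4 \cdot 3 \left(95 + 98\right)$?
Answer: $-4632$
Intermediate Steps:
$\left(-2\right) 4 \cdot 3 \left(95 + 98\right) = \left(-8\right) 3 \cdot 193 = \left(-24\right) 193 = -4632$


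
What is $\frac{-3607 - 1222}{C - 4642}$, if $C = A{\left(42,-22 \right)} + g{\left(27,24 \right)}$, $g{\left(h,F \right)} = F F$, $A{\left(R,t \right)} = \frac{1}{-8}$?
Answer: $\frac{38632}{32529} \approx 1.1876$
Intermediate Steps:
$A{\left(R,t \right)} = - \frac{1}{8}$
$g{\left(h,F \right)} = F^{2}$
$C = \frac{4607}{8}$ ($C = - \frac{1}{8} + 24^{2} = - \frac{1}{8} + 576 = \frac{4607}{8} \approx 575.88$)
$\frac{-3607 - 1222}{C - 4642} = \frac{-3607 - 1222}{\frac{4607}{8} - 4642} = - \frac{4829}{- \frac{32529}{8}} = \left(-4829\right) \left(- \frac{8}{32529}\right) = \frac{38632}{32529}$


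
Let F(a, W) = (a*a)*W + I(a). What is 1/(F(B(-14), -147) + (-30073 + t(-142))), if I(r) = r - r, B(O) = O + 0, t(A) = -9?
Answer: -1/58894 ≈ -1.6980e-5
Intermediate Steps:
B(O) = O
I(r) = 0
F(a, W) = W*a² (F(a, W) = (a*a)*W + 0 = a²*W + 0 = W*a² + 0 = W*a²)
1/(F(B(-14), -147) + (-30073 + t(-142))) = 1/(-147*(-14)² + (-30073 - 9)) = 1/(-147*196 - 30082) = 1/(-28812 - 30082) = 1/(-58894) = -1/58894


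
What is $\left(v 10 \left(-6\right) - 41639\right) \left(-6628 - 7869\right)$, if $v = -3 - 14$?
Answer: $588853643$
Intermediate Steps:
$v = -17$ ($v = -3 - 14 = -17$)
$\left(v 10 \left(-6\right) - 41639\right) \left(-6628 - 7869\right) = \left(\left(-17\right) 10 \left(-6\right) - 41639\right) \left(-6628 - 7869\right) = \left(\left(-170\right) \left(-6\right) - 41639\right) \left(-14497\right) = \left(1020 - 41639\right) \left(-14497\right) = \left(-40619\right) \left(-14497\right) = 588853643$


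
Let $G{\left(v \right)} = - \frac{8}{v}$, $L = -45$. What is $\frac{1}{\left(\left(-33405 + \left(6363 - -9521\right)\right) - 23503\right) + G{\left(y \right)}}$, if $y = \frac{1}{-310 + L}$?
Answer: $- \frac{1}{38184} \approx -2.6189 \cdot 10^{-5}$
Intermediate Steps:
$y = - \frac{1}{355}$ ($y = \frac{1}{-310 - 45} = \frac{1}{-355} = - \frac{1}{355} \approx -0.0028169$)
$\frac{1}{\left(\left(-33405 + \left(6363 - -9521\right)\right) - 23503\right) + G{\left(y \right)}} = \frac{1}{\left(\left(-33405 + \left(6363 - -9521\right)\right) - 23503\right) - \frac{8}{- \frac{1}{355}}} = \frac{1}{\left(\left(-33405 + \left(6363 + 9521\right)\right) - 23503\right) - -2840} = \frac{1}{\left(\left(-33405 + 15884\right) - 23503\right) + 2840} = \frac{1}{\left(-17521 - 23503\right) + 2840} = \frac{1}{-41024 + 2840} = \frac{1}{-38184} = - \frac{1}{38184}$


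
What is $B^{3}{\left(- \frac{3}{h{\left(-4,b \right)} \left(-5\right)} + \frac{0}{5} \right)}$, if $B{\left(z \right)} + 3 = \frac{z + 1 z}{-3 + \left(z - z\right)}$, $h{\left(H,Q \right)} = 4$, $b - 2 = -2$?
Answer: $- \frac{29791}{1000} \approx -29.791$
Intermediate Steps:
$b = 0$ ($b = 2 - 2 = 0$)
$B{\left(z \right)} = -3 - \frac{2 z}{3}$ ($B{\left(z \right)} = -3 + \frac{z + 1 z}{-3 + \left(z - z\right)} = -3 + \frac{z + z}{-3 + 0} = -3 + \frac{2 z}{-3} = -3 + 2 z \left(- \frac{1}{3}\right) = -3 - \frac{2 z}{3}$)
$B^{3}{\left(- \frac{3}{h{\left(-4,b \right)} \left(-5\right)} + \frac{0}{5} \right)} = \left(-3 - \frac{2 \left(- \frac{3}{4 \left(-5\right)} + \frac{0}{5}\right)}{3}\right)^{3} = \left(-3 - \frac{2 \left(- \frac{3}{-20} + 0 \cdot \frac{1}{5}\right)}{3}\right)^{3} = \left(-3 - \frac{2 \left(\left(-3\right) \left(- \frac{1}{20}\right) + 0\right)}{3}\right)^{3} = \left(-3 - \frac{2 \left(\frac{3}{20} + 0\right)}{3}\right)^{3} = \left(-3 - \frac{1}{10}\right)^{3} = \left(- \frac{31}{10}\right)^{3} = - \frac{29791}{1000}$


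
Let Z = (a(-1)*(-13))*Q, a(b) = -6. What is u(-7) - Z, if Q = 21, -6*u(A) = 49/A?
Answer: -9821/6 ≈ -1636.8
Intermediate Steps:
u(A) = -49/(6*A)
Z = 1638 (Z = -6*(-13)*21 = 78*21 = 1638)
u(-7) - Z = -49/6/(-7) - 1*1638 = -49/6*(-⅐) - 1638 = 7/6 - 1638 = -9821/6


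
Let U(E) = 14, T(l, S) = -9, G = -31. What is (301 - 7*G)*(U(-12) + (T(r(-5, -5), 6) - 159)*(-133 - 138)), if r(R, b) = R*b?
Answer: 23590756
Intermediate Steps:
(301 - 7*G)*(U(-12) + (T(r(-5, -5), 6) - 159)*(-133 - 138)) = (301 - 7*(-31))*(14 + (-9 - 159)*(-133 - 138)) = (301 + 217)*(14 - 168*(-271)) = 518*(14 + 45528) = 518*45542 = 23590756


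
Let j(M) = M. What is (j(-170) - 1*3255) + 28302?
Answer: 24877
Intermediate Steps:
(j(-170) - 1*3255) + 28302 = (-170 - 1*3255) + 28302 = (-170 - 3255) + 28302 = -3425 + 28302 = 24877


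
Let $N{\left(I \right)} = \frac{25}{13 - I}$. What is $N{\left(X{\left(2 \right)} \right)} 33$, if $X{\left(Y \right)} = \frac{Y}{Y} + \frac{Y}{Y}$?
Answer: $75$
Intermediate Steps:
$X{\left(Y \right)} = 2$ ($X{\left(Y \right)} = 1 + 1 = 2$)
$N{\left(X{\left(2 \right)} \right)} 33 = - \frac{25}{-13 + 2} \cdot 33 = - \frac{25}{-11} \cdot 33 = \left(-25\right) \left(- \frac{1}{11}\right) 33 = \frac{25}{11} \cdot 33 = 75$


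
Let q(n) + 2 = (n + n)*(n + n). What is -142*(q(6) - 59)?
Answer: -11786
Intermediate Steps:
q(n) = -2 + 4*n**2 (q(n) = -2 + (n + n)*(n + n) = -2 + (2*n)*(2*n) = -2 + 4*n**2)
-142*(q(6) - 59) = -142*((-2 + 4*6**2) - 59) = -142*((-2 + 4*36) - 59) = -142*((-2 + 144) - 59) = -142*(142 - 59) = -142*83 = -11786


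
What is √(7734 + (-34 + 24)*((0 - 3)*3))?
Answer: 4*√489 ≈ 88.453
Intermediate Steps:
√(7734 + (-34 + 24)*((0 - 3)*3)) = √(7734 - (-30)*3) = √(7734 - 10*(-9)) = √(7734 + 90) = √7824 = 4*√489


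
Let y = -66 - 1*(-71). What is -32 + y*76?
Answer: 348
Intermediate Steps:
y = 5 (y = -66 + 71 = 5)
-32 + y*76 = -32 + 5*76 = -32 + 380 = 348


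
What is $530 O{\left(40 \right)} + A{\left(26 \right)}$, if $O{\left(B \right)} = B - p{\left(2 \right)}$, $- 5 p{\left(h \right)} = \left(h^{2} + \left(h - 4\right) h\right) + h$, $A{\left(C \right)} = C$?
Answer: $21438$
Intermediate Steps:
$p{\left(h \right)} = - \frac{h}{5} - \frac{h^{2}}{5} - \frac{h \left(-4 + h\right)}{5}$ ($p{\left(h \right)} = - \frac{\left(h^{2} + \left(h - 4\right) h\right) + h}{5} = - \frac{\left(h^{2} + \left(-4 + h\right) h\right) + h}{5} = - \frac{\left(h^{2} + h \left(-4 + h\right)\right) + h}{5} = - \frac{h + h^{2} + h \left(-4 + h\right)}{5} = - \frac{h}{5} - \frac{h^{2}}{5} - \frac{h \left(-4 + h\right)}{5}$)
$O{\left(B \right)} = \frac{2}{5} + B$ ($O{\left(B \right)} = B - \frac{1}{5} \cdot 2 \left(3 - 4\right) = B - \frac{1}{5} \cdot 2 \left(-1\right) = B - - \frac{2}{5} = B + \frac{2}{5} = \frac{2}{5} + B$)
$530 O{\left(40 \right)} + A{\left(26 \right)} = 530 \left(\frac{2}{5} + 40\right) + 26 = 530 \cdot \frac{202}{5} + 26 = 21412 + 26 = 21438$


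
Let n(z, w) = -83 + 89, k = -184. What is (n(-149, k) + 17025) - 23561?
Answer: -6530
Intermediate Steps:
n(z, w) = 6
(n(-149, k) + 17025) - 23561 = (6 + 17025) - 23561 = 17031 - 23561 = -6530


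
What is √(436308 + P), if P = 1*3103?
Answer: √439411 ≈ 662.88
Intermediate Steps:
P = 3103
√(436308 + P) = √(436308 + 3103) = √439411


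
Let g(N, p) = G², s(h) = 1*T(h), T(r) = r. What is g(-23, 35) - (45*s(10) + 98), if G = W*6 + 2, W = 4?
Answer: 128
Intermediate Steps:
s(h) = h (s(h) = 1*h = h)
G = 26 (G = 4*6 + 2 = 24 + 2 = 26)
g(N, p) = 676 (g(N, p) = 26² = 676)
g(-23, 35) - (45*s(10) + 98) = 676 - (45*10 + 98) = 676 - (450 + 98) = 676 - 1*548 = 676 - 548 = 128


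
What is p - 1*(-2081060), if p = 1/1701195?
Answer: 3540288866701/1701195 ≈ 2.0811e+6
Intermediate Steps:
p = 1/1701195 ≈ 5.8782e-7
p - 1*(-2081060) = 1/1701195 - 1*(-2081060) = 1/1701195 + 2081060 = 3540288866701/1701195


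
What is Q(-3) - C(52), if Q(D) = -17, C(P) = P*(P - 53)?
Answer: 35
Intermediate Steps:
C(P) = P*(-53 + P)
Q(-3) - C(52) = -17 - 52*(-53 + 52) = -17 - 52*(-1) = -17 - 1*(-52) = -17 + 52 = 35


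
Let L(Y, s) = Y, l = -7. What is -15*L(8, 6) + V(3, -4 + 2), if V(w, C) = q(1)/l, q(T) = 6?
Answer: -846/7 ≈ -120.86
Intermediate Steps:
V(w, C) = -6/7 (V(w, C) = 6/(-7) = 6*(-⅐) = -6/7)
-15*L(8, 6) + V(3, -4 + 2) = -15*8 - 6/7 = -120 - 6/7 = -846/7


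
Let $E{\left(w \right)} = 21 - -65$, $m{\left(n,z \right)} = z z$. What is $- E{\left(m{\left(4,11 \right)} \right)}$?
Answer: $-86$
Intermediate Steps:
$m{\left(n,z \right)} = z^{2}$
$E{\left(w \right)} = 86$ ($E{\left(w \right)} = 21 + 65 = 86$)
$- E{\left(m{\left(4,11 \right)} \right)} = \left(-1\right) 86 = -86$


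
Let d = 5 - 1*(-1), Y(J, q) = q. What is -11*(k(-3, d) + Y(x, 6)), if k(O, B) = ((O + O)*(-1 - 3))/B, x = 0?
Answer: -110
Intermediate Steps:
d = 6 (d = 5 + 1 = 6)
k(O, B) = -8*O/B (k(O, B) = ((2*O)*(-4))/B = (-8*O)/B = -8*O/B)
-11*(k(-3, d) + Y(x, 6)) = -11*(-8*(-3)/6 + 6) = -11*(-8*(-3)*⅙ + 6) = -11*(4 + 6) = -11*10 = -110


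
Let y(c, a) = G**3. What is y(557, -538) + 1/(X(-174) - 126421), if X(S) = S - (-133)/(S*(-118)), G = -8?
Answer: -1330815204916/2599248407 ≈ -512.00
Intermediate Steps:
y(c, a) = -512 (y(c, a) = (-8)**3 = -512)
X(S) = S - 133/(118*S) (X(S) = S - (-133)/((-118*S)) = S - (-133)*(-1/(118*S)) = S - 133/(118*S))
y(557, -538) + 1/(X(-174) - 126421) = -512 + 1/((-174 - 133/118/(-174)) - 126421) = -512 + 1/((-174 - 133/118*(-1/174)) - 126421) = -512 + 1/((-174 + 133/20532) - 126421) = -512 + 1/(-3572435/20532 - 126421) = -512 + 1/(-2599248407/20532) = -512 - 20532/2599248407 = -1330815204916/2599248407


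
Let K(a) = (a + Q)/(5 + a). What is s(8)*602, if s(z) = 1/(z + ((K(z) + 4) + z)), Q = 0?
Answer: 3913/134 ≈ 29.201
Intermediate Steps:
K(a) = a/(5 + a) (K(a) = (a + 0)/(5 + a) = a/(5 + a))
s(z) = 1/(4 + 2*z + z/(5 + z)) (s(z) = 1/(z + ((z/(5 + z) + 4) + z)) = 1/(z + ((4 + z/(5 + z)) + z)) = 1/(z + (4 + z + z/(5 + z))) = 1/(4 + 2*z + z/(5 + z)))
s(8)*602 = ((5 + 8)/(8 + 2*(2 + 8)*(5 + 8)))*602 = (13/(8 + 2*10*13))*602 = (13/(8 + 260))*602 = (13/268)*602 = 3913/134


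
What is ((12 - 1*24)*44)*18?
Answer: -9504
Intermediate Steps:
((12 - 1*24)*44)*18 = ((12 - 24)*44)*18 = -12*44*18 = -528*18 = -9504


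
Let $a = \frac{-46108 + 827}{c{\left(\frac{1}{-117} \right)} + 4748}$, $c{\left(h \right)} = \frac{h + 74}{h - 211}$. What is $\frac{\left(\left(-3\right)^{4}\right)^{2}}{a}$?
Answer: $- \frac{769014593487}{1117897328} \approx -687.91$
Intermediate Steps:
$c{\left(h \right)} = \frac{74 + h}{-211 + h}$
$a = - \frac{1117897328}{117209967}$ ($a = \frac{-46108 + 827}{\frac{74 + \frac{1}{-117}}{-211 + \frac{1}{-117}} + 4748} = - \frac{45281}{\frac{74 - \frac{1}{117}}{-211 - \frac{1}{117}} + 4748} = - \frac{45281}{\frac{1}{- \frac{24688}{117}} \cdot \frac{8657}{117} + 4748} = - \frac{45281}{\left(- \frac{117}{24688}\right) \frac{8657}{117} + 4748} = - \frac{45281}{- \frac{8657}{24688} + 4748} = - \frac{45281}{\frac{117209967}{24688}} = \left(-45281\right) \frac{24688}{117209967} = - \frac{1117897328}{117209967} \approx -9.5376$)
$\frac{\left(\left(-3\right)^{4}\right)^{2}}{a} = \frac{\left(\left(-3\right)^{4}\right)^{2}}{- \frac{1117897328}{117209967}} = 81^{2} \left(- \frac{117209967}{1117897328}\right) = 6561 \left(- \frac{117209967}{1117897328}\right) = - \frac{769014593487}{1117897328}$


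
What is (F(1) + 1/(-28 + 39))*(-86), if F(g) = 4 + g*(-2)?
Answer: -1978/11 ≈ -179.82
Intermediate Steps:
F(g) = 4 - 2*g
(F(1) + 1/(-28 + 39))*(-86) = ((4 - 2*1) + 1/(-28 + 39))*(-86) = ((4 - 2) + 1/11)*(-86) = (2 + 1/11)*(-86) = (23/11)*(-86) = -1978/11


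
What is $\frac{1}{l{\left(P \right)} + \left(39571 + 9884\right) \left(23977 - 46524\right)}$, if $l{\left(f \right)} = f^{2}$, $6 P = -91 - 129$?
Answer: $- \frac{9}{10035544865} \approx -8.9681 \cdot 10^{-10}$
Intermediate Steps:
$P = - \frac{110}{3}$ ($P = \frac{-91 - 129}{6} = \frac{1}{6} \left(-220\right) = - \frac{110}{3} \approx -36.667$)
$\frac{1}{l{\left(P \right)} + \left(39571 + 9884\right) \left(23977 - 46524\right)} = \frac{1}{\left(- \frac{110}{3}\right)^{2} + \left(39571 + 9884\right) \left(23977 - 46524\right)} = \frac{1}{\frac{12100}{9} + 49455 \left(-22547\right)} = \frac{1}{\frac{12100}{9} - 1115061885} = \frac{1}{- \frac{10035544865}{9}} = - \frac{9}{10035544865}$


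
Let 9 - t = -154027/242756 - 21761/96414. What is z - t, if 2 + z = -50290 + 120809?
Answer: 825112517507689/11702538492 ≈ 70507.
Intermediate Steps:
z = 70517 (z = -2 + (-50290 + 120809) = -2 + 70519 = 70517)
t = 115389332675/11702538492 (t = 9 - (-154027/242756 - 21761/96414) = 9 - 1*(-10066486247/11702538492) = 9 + 10066486247/11702538492 = 115389332675/11702538492 ≈ 9.8602)
z - t = 70517 - 1*115389332675/11702538492 = 70517 - 115389332675/11702538492 = 825112517507689/11702538492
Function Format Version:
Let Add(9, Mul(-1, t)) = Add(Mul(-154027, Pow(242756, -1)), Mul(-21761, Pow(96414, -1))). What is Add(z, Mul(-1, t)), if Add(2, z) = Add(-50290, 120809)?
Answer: Rational(825112517507689, 11702538492) ≈ 70507.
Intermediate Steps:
z = 70517 (z = Add(-2, Add(-50290, 120809)) = Add(-2, 70519) = 70517)
t = Rational(115389332675, 11702538492) (t = Add(9, Mul(-1, Add(Mul(-154027, Pow(242756, -1)), Mul(-21761, Pow(96414, -1))))) = Add(9, Mul(-1, Add(Mul(-154027, Rational(1, 242756)), Mul(-21761, Rational(1, 96414))))) = Add(9, Mul(-1, Add(Rational(-154027, 242756), Rational(-21761, 96414)))) = Add(9, Mul(-1, Rational(-10066486247, 11702538492))) = Add(9, Rational(10066486247, 11702538492)) = Rational(115389332675, 11702538492) ≈ 9.8602)
Add(z, Mul(-1, t)) = Add(70517, Mul(-1, Rational(115389332675, 11702538492))) = Add(70517, Rational(-115389332675, 11702538492)) = Rational(825112517507689, 11702538492)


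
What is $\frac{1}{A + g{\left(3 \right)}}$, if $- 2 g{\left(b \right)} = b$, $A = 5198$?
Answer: $\frac{2}{10393} \approx 0.00019244$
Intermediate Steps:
$g{\left(b \right)} = - \frac{b}{2}$
$\frac{1}{A + g{\left(3 \right)}} = \frac{1}{5198 - \frac{3}{2}} = \frac{1}{\frac{10393}{2}} = \frac{2}{10393}$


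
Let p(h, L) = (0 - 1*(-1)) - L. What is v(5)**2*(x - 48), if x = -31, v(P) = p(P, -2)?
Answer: -711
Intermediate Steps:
p(h, L) = 1 - L (p(h, L) = (0 + 1) - L = 1 - L)
v(P) = 3 (v(P) = 1 - 1*(-2) = 1 + 2 = 3)
v(5)**2*(x - 48) = 3**2*(-31 - 48) = 9*(-79) = -711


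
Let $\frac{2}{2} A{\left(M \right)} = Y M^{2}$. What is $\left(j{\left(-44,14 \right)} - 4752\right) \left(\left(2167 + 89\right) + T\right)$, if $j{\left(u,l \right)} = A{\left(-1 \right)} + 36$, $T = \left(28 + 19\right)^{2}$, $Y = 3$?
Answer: $-21043545$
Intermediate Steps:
$A{\left(M \right)} = 3 M^{2}$
$T = 2209$ ($T = 47^{2} = 2209$)
$j{\left(u,l \right)} = 39$ ($j{\left(u,l \right)} = 3 \left(-1\right)^{2} + 36 = 3 \cdot 1 + 36 = 3 + 36 = 39$)
$\left(j{\left(-44,14 \right)} - 4752\right) \left(\left(2167 + 89\right) + T\right) = \left(39 - 4752\right) \left(\left(2167 + 89\right) + 2209\right) = - 4713 \left(2256 + 2209\right) = \left(-4713\right) 4465 = -21043545$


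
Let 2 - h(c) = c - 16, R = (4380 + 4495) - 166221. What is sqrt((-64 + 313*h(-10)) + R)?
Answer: I*sqrt(148646) ≈ 385.55*I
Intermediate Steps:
R = -157346 (R = 8875 - 166221 = -157346)
h(c) = 18 - c (h(c) = 2 - (c - 16) = 2 - (-16 + c) = 2 + (16 - c) = 18 - c)
sqrt((-64 + 313*h(-10)) + R) = sqrt((-64 + 313*(18 - 1*(-10))) - 157346) = sqrt((-64 + 313*(18 + 10)) - 157346) = sqrt((-64 + 313*28) - 157346) = sqrt((-64 + 8764) - 157346) = sqrt(8700 - 157346) = sqrt(-148646) = I*sqrt(148646)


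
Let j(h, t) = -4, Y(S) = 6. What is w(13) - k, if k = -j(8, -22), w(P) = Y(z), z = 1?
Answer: 2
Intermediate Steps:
w(P) = 6
k = 4 (k = -1*(-4) = 4)
w(13) - k = 6 - 1*4 = 6 - 4 = 2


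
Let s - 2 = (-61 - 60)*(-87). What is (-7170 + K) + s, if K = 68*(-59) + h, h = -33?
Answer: -686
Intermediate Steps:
K = -4045 (K = 68*(-59) - 33 = -4012 - 33 = -4045)
s = 10529 (s = 2 + (-61 - 60)*(-87) = 2 - 121*(-87) = 2 + 10527 = 10529)
(-7170 + K) + s = (-7170 - 4045) + 10529 = -11215 + 10529 = -686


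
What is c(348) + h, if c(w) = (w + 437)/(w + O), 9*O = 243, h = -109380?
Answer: -8203343/75 ≈ -1.0938e+5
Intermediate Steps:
O = 27 (O = (1/9)*243 = 27)
c(w) = (437 + w)/(27 + w) (c(w) = (w + 437)/(w + 27) = (437 + w)/(27 + w))
c(348) + h = (437 + 348)/(27 + 348) - 109380 = 785/375 - 109380 = (1/375)*785 - 109380 = 157/75 - 109380 = -8203343/75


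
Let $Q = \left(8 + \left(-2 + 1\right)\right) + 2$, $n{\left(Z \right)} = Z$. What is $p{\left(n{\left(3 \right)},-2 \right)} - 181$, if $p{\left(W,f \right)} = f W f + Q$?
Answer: $-160$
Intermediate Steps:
$Q = 9$ ($Q = \left(8 - 1\right) + 2 = 7 + 2 = 9$)
$p{\left(W,f \right)} = 9 + W f^{2}$ ($p{\left(W,f \right)} = f W f + 9 = W f f + 9 = W f^{2} + 9 = 9 + W f^{2}$)
$p{\left(n{\left(3 \right)},-2 \right)} - 181 = \left(9 + 3 \left(-2\right)^{2}\right) - 181 = \left(9 + 3 \cdot 4\right) - 181 = \left(9 + 12\right) - 181 = 21 - 181 = -160$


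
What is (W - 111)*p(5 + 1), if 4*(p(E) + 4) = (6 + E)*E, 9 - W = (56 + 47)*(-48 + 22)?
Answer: 36064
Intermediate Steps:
W = 2687 (W = 9 - (56 + 47)*(-48 + 22) = 9 - 103*(-26) = 9 - 1*(-2678) = 9 + 2678 = 2687)
p(E) = -4 + E*(6 + E)/4 (p(E) = -4 + ((6 + E)*E)/4 = -4 + (E*(6 + E))/4 = -4 + E*(6 + E)/4)
(W - 111)*p(5 + 1) = (2687 - 111)*(-4 + (5 + 1)²/4 + 3*(5 + 1)/2) = 2576*(-4 + (¼)*6² + (3/2)*6) = 2576*(-4 + (¼)*36 + 9) = 2576*(-4 + 9 + 9) = 2576*14 = 36064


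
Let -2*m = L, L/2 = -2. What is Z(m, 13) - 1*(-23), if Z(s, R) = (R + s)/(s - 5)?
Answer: 18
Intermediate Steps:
L = -4 (L = 2*(-2) = -4)
m = 2 (m = -½*(-4) = 2)
Z(s, R) = (R + s)/(-5 + s)
Z(m, 13) - 1*(-23) = (13 + 2)/(-5 + 2) - 1*(-23) = 15/(-3) + 23 = -⅓*15 + 23 = -5 + 23 = 18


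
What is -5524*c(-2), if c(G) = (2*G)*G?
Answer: -44192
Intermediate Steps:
c(G) = 2*G**2
-5524*c(-2) = -11048*(-2)**2 = -11048*4 = -5524*8 = -44192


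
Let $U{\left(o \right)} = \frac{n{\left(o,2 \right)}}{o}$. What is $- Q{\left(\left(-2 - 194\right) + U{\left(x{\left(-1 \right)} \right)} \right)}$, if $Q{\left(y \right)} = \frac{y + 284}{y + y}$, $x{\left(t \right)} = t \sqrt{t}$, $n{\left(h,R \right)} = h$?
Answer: $\frac{89}{390} \approx 0.22821$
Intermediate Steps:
$x{\left(t \right)} = t^{\frac{3}{2}}$
$U{\left(o \right)} = 1$ ($U{\left(o \right)} = \frac{o}{o} = 1$)
$Q{\left(y \right)} = \frac{284 + y}{2 y}$
$- Q{\left(\left(-2 - 194\right) + U{\left(x{\left(-1 \right)} \right)} \right)} = - \frac{284 + \left(\left(-2 - 194\right) + 1\right)}{2 \left(\left(-2 - 194\right) + 1\right)} = - \frac{284 + \left(-196 + 1\right)}{2 \left(-196 + 1\right)} = - \frac{284 - 195}{2 \left(-195\right)} = - \frac{\left(-1\right) 89}{2 \cdot 195} = \left(-1\right) \left(- \frac{89}{390}\right) = \frac{89}{390}$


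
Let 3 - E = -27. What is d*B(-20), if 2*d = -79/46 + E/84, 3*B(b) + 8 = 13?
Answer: -365/322 ≈ -1.1335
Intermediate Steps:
E = 30 (E = 3 - 1*(-27) = 3 + 27 = 30)
B(b) = 5/3 (B(b) = -8/3 + (⅓)*13 = -8/3 + 13/3 = 5/3)
d = -219/322 (d = (-79/46 + 30/84)/2 = (-79*1/46 + 30*(1/84))/2 = (-79/46 + 5/14)/2 = (½)*(-219/161) = -219/322 ≈ -0.68012)
d*B(-20) = -219/322*5/3 = -365/322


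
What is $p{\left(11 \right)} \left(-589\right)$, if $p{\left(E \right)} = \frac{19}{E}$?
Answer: $- \frac{11191}{11} \approx -1017.4$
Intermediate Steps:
$p{\left(11 \right)} \left(-589\right) = \frac{19}{11} \left(-589\right) = - \frac{11191}{11}$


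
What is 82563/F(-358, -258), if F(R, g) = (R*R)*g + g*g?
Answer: -27521/10999916 ≈ -0.0025019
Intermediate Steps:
F(R, g) = g² + g*R² (F(R, g) = R²*g + g² = g*R² + g² = g² + g*R²)
82563/F(-358, -258) = 82563/((-258*(-258 + (-358)²))) = 82563/((-258*(-258 + 128164))) = 82563/((-258*127906)) = 82563/(-32999748) = 82563*(-1/32999748) = -27521/10999916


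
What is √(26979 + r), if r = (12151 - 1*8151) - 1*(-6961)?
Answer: 2*√9485 ≈ 194.78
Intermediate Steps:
r = 10961 (r = (12151 - 8151) + 6961 = 4000 + 6961 = 10961)
√(26979 + r) = √(26979 + 10961) = √37940 = 2*√9485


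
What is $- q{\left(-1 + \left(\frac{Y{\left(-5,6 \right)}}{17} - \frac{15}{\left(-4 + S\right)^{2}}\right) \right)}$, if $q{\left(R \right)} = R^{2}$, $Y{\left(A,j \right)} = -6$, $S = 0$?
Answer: $- \frac{388129}{73984} \approx -5.2461$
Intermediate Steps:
$- q{\left(-1 + \left(\frac{Y{\left(-5,6 \right)}}{17} - \frac{15}{\left(-4 + S\right)^{2}}\right) \right)} = - \left(-1 - \left(\frac{6}{17} + \frac{15}{\left(-4 + 0\right)^{2}}\right)\right)^{2} = - \left(-1 - \left(\frac{6}{17} + \frac{15}{\left(-4\right)^{2}}\right)\right)^{2} = - \left(-1 - \left(\frac{6}{17} + \frac{15}{16}\right)\right)^{2} = - \left(-1 - \frac{351}{272}\right)^{2} = - \left(- \frac{623}{272}\right)^{2} = \left(-1\right) \frac{388129}{73984} = - \frac{388129}{73984}$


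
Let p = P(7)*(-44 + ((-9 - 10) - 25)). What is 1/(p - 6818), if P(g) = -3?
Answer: -1/6554 ≈ -0.00015258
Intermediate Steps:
p = 264 (p = -3*(-44 + ((-9 - 10) - 25)) = -3*(-44 + (-19 - 25)) = -3*(-44 - 44) = -3*(-88) = 264)
1/(p - 6818) = 1/(264 - 6818) = 1/(-6554) = -1/6554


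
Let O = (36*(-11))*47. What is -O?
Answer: 18612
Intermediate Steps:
O = -18612 (O = -396*47 = -18612)
-O = -1*(-18612) = 18612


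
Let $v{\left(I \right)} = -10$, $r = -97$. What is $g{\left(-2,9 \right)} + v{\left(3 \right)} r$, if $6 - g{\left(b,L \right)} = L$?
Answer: $967$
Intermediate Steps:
$g{\left(b,L \right)} = 6 - L$
$g{\left(-2,9 \right)} + v{\left(3 \right)} r = \left(6 - 9\right) - -970 = \left(6 - 9\right) + 970 = -3 + 970 = 967$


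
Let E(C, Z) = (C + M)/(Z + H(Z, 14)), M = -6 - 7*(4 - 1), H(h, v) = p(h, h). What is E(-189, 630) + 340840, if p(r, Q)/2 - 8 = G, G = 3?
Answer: 55556866/163 ≈ 3.4084e+5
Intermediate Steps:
p(r, Q) = 22 (p(r, Q) = 16 + 2*3 = 16 + 6 = 22)
H(h, v) = 22
M = -27 (M = -6 - 7*3 = -6 - 21 = -27)
E(C, Z) = (-27 + C)/(22 + Z) (E(C, Z) = (C - 27)/(Z + 22) = (-27 + C)/(22 + Z))
E(-189, 630) + 340840 = (-27 - 189)/(22 + 630) + 340840 = -216/652 + 340840 = (1/652)*(-216) + 340840 = -54/163 + 340840 = 55556866/163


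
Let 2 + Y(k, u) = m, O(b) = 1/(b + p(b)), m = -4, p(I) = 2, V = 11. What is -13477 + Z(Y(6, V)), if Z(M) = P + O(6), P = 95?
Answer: -107055/8 ≈ -13382.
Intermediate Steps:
O(b) = 1/(2 + b) (O(b) = 1/(b + 2) = 1/(2 + b))
Y(k, u) = -6 (Y(k, u) = -2 - 4 = -6)
Z(M) = 761/8 (Z(M) = 95 + 1/(2 + 6) = 95 + 1/8 = 761/8)
-13477 + Z(Y(6, V)) = -13477 + 761/8 = -107055/8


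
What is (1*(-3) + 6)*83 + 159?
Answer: 408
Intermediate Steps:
(1*(-3) + 6)*83 + 159 = (-3 + 6)*83 + 159 = 3*83 + 159 = 249 + 159 = 408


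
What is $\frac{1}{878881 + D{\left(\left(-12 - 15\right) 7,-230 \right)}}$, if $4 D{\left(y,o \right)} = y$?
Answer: $\frac{4}{3515335} \approx 1.1379 \cdot 10^{-6}$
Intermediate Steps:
$D{\left(y,o \right)} = \frac{y}{4}$
$\frac{1}{878881 + D{\left(\left(-12 - 15\right) 7,-230 \right)}} = \frac{1}{878881 + \frac{\left(-12 - 15\right) 7}{4}} = \frac{1}{878881 + \frac{\left(-27\right) 7}{4}} = \frac{1}{878881 + \frac{1}{4} \left(-189\right)} = \frac{1}{878881 - \frac{189}{4}} = \frac{1}{\frac{3515335}{4}} = \frac{4}{3515335}$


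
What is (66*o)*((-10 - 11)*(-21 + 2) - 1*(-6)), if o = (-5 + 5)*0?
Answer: 0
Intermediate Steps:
o = 0 (o = 0*0 = 0)
(66*o)*((-10 - 11)*(-21 + 2) - 1*(-6)) = (66*0)*((-10 - 11)*(-21 + 2) - 1*(-6)) = 0*(-21*(-19) + 6) = 0*(399 + 6) = 0*405 = 0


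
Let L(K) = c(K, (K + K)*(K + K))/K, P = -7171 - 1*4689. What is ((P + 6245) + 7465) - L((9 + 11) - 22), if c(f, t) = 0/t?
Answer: 1850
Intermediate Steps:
P = -11860 (P = -7171 - 4689 = -11860)
c(f, t) = 0
L(K) = 0 (L(K) = 0/K = 0)
((P + 6245) + 7465) - L((9 + 11) - 22) = ((-11860 + 6245) + 7465) - 1*0 = (-5615 + 7465) + 0 = 1850 + 0 = 1850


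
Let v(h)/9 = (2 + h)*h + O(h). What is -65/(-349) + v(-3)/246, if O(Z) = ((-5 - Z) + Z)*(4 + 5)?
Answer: -19322/14309 ≈ -1.3503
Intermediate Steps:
O(Z) = -45 (O(Z) = -5*9 = -45)
v(h) = -405 + 9*h*(2 + h) (v(h) = 9*((2 + h)*h - 45) = 9*(h*(2 + h) - 45) = 9*(-45 + h*(2 + h)) = -405 + 9*h*(2 + h))
-65/(-349) + v(-3)/246 = -65/(-349) + (-405 + 9*(-3)² + 18*(-3))/246 = -65*(-1/349) + (-405 + 9*9 - 54)*(1/246) = 65/349 + (-405 + 81 - 54)*(1/246) = 65/349 - 378*1/246 = 65/349 - 63/41 = -19322/14309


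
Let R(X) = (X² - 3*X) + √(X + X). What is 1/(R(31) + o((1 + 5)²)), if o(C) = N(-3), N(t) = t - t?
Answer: 14/12151 - √62/753362 ≈ 0.0011417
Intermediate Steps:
N(t) = 0
o(C) = 0
R(X) = X² - 3*X + √2*√X (R(X) = (X² - 3*X) + √(2*X) = (X² - 3*X) + √2*√X = X² - 3*X + √2*√X)
1/(R(31) + o((1 + 5)²)) = 1/((31² - 3*31 + √2*√31) + 0) = 1/((961 - 93 + √62) + 0) = 1/((868 + √62) + 0) = 1/(868 + √62)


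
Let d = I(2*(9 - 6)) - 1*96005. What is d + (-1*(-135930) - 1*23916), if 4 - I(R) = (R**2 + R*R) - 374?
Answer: 16315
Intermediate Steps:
I(R) = 378 - 2*R**2 (I(R) = 4 - ((R**2 + R*R) - 374) = 4 - ((R**2 + R**2) - 374) = 4 - (2*R**2 - 374) = 4 - (-374 + 2*R**2) = 4 + (374 - 2*R**2) = 378 - 2*R**2)
d = -95699 (d = (378 - 2*4*(9 - 6)**2) - 1*96005 = (378 - 2*(2*3)**2) - 96005 = (378 - 2*6**2) - 96005 = (378 - 2*36) - 96005 = (378 - 72) - 96005 = 306 - 96005 = -95699)
d + (-1*(-135930) - 1*23916) = -95699 + (-1*(-135930) - 1*23916) = -95699 + (135930 - 23916) = -95699 + 112014 = 16315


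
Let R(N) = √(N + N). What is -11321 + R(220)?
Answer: -11321 + 2*√110 ≈ -11300.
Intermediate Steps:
R(N) = √2*√N (R(N) = √(2*N) = √2*√N)
-11321 + R(220) = -11321 + √2*√220 = -11321 + √2*(2*√55) = -11321 + 2*√110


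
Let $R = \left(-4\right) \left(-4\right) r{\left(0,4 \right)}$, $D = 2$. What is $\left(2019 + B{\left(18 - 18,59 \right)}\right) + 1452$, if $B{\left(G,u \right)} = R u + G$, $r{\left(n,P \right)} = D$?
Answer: $5359$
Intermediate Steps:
$r{\left(n,P \right)} = 2$
$R = 32$ ($R = \left(-4\right) \left(-4\right) 2 = 16 \cdot 2 = 32$)
$B{\left(G,u \right)} = G + 32 u$ ($B{\left(G,u \right)} = 32 u + G = G + 32 u$)
$\left(2019 + B{\left(18 - 18,59 \right)}\right) + 1452 = \left(2019 + \left(\left(18 - 18\right) + 32 \cdot 59\right)\right) + 1452 = \left(2019 + \left(\left(18 - 18\right) + 1888\right)\right) + 1452 = \left(2019 + \left(0 + 1888\right)\right) + 1452 = \left(2019 + 1888\right) + 1452 = 3907 + 1452 = 5359$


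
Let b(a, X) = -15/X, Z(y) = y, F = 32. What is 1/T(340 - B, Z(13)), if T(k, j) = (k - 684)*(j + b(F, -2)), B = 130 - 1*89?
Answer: -2/15785 ≈ -0.00012670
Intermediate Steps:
B = 41 (B = 130 - 89 = 41)
T(k, j) = (-684 + k)*(15/2 + j) (T(k, j) = (k - 684)*(j - 15/(-2)) = (-684 + k)*(j - 15*(-½)) = (-684 + k)*(j + 15/2) = (-684 + k)*(15/2 + j))
1/T(340 - B, Z(13)) = 1/(-5130 - 684*13 + 15*(340 - 1*41)/2 + 13*(340 - 1*41)) = 1/(-5130 - 8892 + 15*(340 - 41)/2 + 13*(340 - 41)) = 1/(-5130 - 8892 + (15/2)*299 + 13*299) = 1/(-5130 - 8892 + 4485/2 + 3887) = 1/(-15785/2) = -2/15785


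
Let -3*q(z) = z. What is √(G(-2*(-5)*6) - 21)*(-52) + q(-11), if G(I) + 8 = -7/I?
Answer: 11/3 - 26*I*√26205/15 ≈ 3.6667 - 280.59*I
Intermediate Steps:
q(z) = -z/3
G(I) = -8 - 7/I
√(G(-2*(-5)*6) - 21)*(-52) + q(-11) = √((-8 - 7/(-2*(-5)*6)) - 21)*(-52) - ⅓*(-11) = √((-8 - 7/(10*6)) - 21)*(-52) + 11/3 = √((-8 - 7/60) - 21)*(-52) + 11/3 = √(-487/60 - 21)*(-52) + 11/3 = √(-1747/60)*(-52) + 11/3 = (I*√26205/30)*(-52) + 11/3 = -26*I*√26205/15 + 11/3 = 11/3 - 26*I*√26205/15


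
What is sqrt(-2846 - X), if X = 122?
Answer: 2*I*sqrt(742) ≈ 54.479*I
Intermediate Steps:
sqrt(-2846 - X) = sqrt(-2846 - 1*122) = sqrt(-2846 - 122) = sqrt(-2968) = 2*I*sqrt(742)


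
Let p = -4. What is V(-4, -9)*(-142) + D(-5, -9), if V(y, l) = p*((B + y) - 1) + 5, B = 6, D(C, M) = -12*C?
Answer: -82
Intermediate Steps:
V(y, l) = -15 - 4*y (V(y, l) = -4*((6 + y) - 1) + 5 = -4*(5 + y) + 5 = (-20 - 4*y) + 5 = -15 - 4*y)
V(-4, -9)*(-142) + D(-5, -9) = (-15 - 4*(-4))*(-142) - 12*(-5) = (-15 + 16)*(-142) + 60 = 1*(-142) + 60 = -142 + 60 = -82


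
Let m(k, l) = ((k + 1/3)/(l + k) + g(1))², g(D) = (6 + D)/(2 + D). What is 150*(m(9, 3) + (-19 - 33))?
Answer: -171400/27 ≈ -6348.1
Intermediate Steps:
g(D) = (6 + D)/(2 + D)
m(k, l) = (7/3 + (⅓ + k)/(k + l))² (m(k, l) = ((k + 1/3)/(l + k) + (6 + 1)/(2 + 1))² = ((k + ⅓)/(k + l) + 7/3)² = ((⅓ + k)/(k + l) + (⅓)*7)² = ((⅓ + k)/(k + l) + 7/3)² = (7/3 + (⅓ + k)/(k + l))²)
150*(m(9, 3) + (-19 - 33)) = 150*((1 + 7*3 + 10*9)²/(9*(9 + 3)²) + (-19 - 33)) = 150*((⅑)*(1 + 21 + 90)²/12² - 52) = 150*((⅑)*(1/144)*112² - 52) = 150*((⅑)*(1/144)*12544 - 52) = 150*(784/81 - 52) = 150*(-3428/81) = -171400/27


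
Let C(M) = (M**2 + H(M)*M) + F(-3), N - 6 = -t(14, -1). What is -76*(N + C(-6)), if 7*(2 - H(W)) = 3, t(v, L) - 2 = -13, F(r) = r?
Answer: -21584/7 ≈ -3083.4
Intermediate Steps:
t(v, L) = -11 (t(v, L) = 2 - 13 = -11)
H(W) = 11/7 (H(W) = 2 - 1/7*3 = 2 - 3/7 = 11/7)
N = 17 (N = 6 - 1*(-11) = 6 + 11 = 17)
C(M) = -3 + M**2 + 11*M/7 (C(M) = (M**2 + 11*M/7) - 3 = -3 + M**2 + 11*M/7)
-76*(N + C(-6)) = -76*(17 + (-3 + (-6)**2 + (11/7)*(-6))) = -76*(17 + (-3 + 36 - 66/7)) = -76*(17 + 165/7) = -76*284/7 = -21584/7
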